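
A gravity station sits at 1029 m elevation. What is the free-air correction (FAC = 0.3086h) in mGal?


FAC = 0.3086 * h
= 0.3086 * 1029
= 317.5494 mGal

317.5494


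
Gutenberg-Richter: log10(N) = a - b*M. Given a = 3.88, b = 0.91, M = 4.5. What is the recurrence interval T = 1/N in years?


log10(N) = 3.88 - 0.91*4.5 = -0.215
N = 10^-0.215 = 0.609537
T = 1/N = 1/0.609537 = 1.6406 years

1.6406


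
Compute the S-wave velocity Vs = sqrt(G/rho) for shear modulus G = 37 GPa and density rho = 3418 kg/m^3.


Convert G to Pa: G = 37e9 Pa
Compute G/rho = 37e9 / 3418 = 10825043.8853
Vs = sqrt(10825043.8853) = 3290.14 m/s

3290.14


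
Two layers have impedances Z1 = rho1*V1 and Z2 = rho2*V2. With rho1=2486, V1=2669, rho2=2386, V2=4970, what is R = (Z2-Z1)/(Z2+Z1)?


Z1 = 2486 * 2669 = 6635134
Z2 = 2386 * 4970 = 11858420
R = (11858420 - 6635134) / (11858420 + 6635134) = 5223286 / 18493554 = 0.2824

0.2824


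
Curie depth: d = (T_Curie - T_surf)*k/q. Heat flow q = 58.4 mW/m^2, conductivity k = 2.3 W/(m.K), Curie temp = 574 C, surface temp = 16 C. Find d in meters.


T_Curie - T_surf = 574 - 16 = 558 C
Convert q to W/m^2: 58.4 mW/m^2 = 0.0584 W/m^2
d = 558 * 2.3 / 0.0584 = 21976.03 m

21976.03


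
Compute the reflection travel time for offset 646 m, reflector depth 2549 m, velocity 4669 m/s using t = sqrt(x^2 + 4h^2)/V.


x^2 + 4h^2 = 646^2 + 4*2549^2 = 417316 + 25989604 = 26406920
sqrt(26406920) = 5138.7664
t = 5138.7664 / 4669 = 1.1006 s

1.1006


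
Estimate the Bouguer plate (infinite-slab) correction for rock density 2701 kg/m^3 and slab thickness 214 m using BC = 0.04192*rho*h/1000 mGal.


BC = 0.04192 * rho * h / 1000
= 0.04192 * 2701 * 214 / 1000
= 24.2303 mGal

24.2303


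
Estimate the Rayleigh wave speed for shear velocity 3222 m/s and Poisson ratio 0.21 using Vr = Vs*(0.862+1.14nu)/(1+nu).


Numerator factor = 0.862 + 1.14*0.21 = 1.1014
Denominator = 1 + 0.21 = 1.21
Vr = 3222 * 1.1014 / 1.21 = 2932.82 m/s

2932.82


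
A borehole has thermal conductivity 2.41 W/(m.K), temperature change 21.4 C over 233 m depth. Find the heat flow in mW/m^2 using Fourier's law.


q = k * dT / dz * 1000
= 2.41 * 21.4 / 233 * 1000
= 0.221348 * 1000
= 221.3476 mW/m^2

221.3476


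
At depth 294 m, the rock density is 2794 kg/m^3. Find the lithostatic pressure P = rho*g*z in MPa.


P = rho * g * z / 1e6
= 2794 * 9.81 * 294 / 1e6
= 8058287.16 / 1e6
= 8.0583 MPa

8.0583


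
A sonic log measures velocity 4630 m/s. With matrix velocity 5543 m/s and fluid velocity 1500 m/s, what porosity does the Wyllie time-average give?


1/V - 1/Vm = 1/4630 - 1/5543 = 3.557e-05
1/Vf - 1/Vm = 1/1500 - 1/5543 = 0.00048626
phi = 3.557e-05 / 0.00048626 = 0.0732

0.0732


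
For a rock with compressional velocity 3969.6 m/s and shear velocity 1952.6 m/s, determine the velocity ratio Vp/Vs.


Vp/Vs = 3969.6 / 1952.6
= 2.033

2.033


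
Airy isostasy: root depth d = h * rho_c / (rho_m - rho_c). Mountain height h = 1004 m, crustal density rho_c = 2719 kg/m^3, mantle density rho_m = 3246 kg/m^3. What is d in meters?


rho_m - rho_c = 3246 - 2719 = 527
d = 1004 * 2719 / 527
= 2729876 / 527
= 5180.03 m

5180.03


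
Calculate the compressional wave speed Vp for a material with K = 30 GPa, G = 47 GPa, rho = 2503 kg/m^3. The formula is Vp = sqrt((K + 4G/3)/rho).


First compute the effective modulus:
K + 4G/3 = 30e9 + 4*47e9/3 = 92666666666.67 Pa
Then divide by density:
92666666666.67 / 2503 = 37022239.9787 Pa/(kg/m^3)
Take the square root:
Vp = sqrt(37022239.9787) = 6084.59 m/s

6084.59


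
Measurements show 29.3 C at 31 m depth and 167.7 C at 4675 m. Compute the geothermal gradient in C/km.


dT = 167.7 - 29.3 = 138.4 C
dz = 4675 - 31 = 4644 m
gradient = dT/dz * 1000 = 138.4/4644 * 1000 = 29.8019 C/km

29.8019


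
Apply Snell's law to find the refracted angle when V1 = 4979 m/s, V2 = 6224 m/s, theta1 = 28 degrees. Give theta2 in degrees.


sin(theta1) = sin(28 deg) = 0.469472
sin(theta2) = V2/V1 * sin(theta1) = 6224/4979 * 0.469472 = 0.586863
theta2 = arcsin(0.586863) = 35.9347 degrees

35.9347


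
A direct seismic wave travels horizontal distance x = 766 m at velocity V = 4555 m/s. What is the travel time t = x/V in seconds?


t = x / V
= 766 / 4555
= 0.1682 s

0.1682


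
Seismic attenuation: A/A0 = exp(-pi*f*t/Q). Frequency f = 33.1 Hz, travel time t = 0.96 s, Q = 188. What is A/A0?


pi*f*t/Q = pi*33.1*0.96/188 = 0.530996
A/A0 = exp(-0.530996) = 0.588019

0.588019


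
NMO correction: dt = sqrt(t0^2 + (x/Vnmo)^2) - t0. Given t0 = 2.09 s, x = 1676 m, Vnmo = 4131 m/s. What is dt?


x/Vnmo = 1676/4131 = 0.405713
(x/Vnmo)^2 = 0.164603
t0^2 = 4.3681
sqrt(4.3681 + 0.164603) = 2.129015
dt = 2.129015 - 2.09 = 0.039015

0.039015


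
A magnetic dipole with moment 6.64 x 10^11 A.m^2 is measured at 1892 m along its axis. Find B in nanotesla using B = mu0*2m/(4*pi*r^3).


m = 6.64 x 10^11 = 664000000000 A.m^2
2m = 1328000000000 A.m^2
r^3 = 1892^3 = 6772724288
B = (4pi*10^-7) * 1328000000000 / (4*pi * 6772724288) * 1e9
= 1668814.017587 / 85108563471.88 * 1e9
= 19608.0623 nT

19608.0623


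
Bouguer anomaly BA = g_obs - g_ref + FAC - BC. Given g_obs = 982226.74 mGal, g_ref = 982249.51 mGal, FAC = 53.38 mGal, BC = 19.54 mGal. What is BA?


BA = g_obs - g_ref + FAC - BC
= 982226.74 - 982249.51 + 53.38 - 19.54
= 11.07 mGal

11.07


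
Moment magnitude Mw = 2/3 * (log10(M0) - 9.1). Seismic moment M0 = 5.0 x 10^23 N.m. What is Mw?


log10(M0) = log10(5.0 x 10^23) = 23.699
Mw = 2/3 * (23.699 - 9.1)
= 2/3 * 14.599
= 9.73

9.73


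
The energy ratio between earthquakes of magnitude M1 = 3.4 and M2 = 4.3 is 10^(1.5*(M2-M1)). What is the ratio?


M2 - M1 = 4.3 - 3.4 = 0.9
1.5 * 0.9 = 1.35
ratio = 10^1.35 = 22.39

22.39


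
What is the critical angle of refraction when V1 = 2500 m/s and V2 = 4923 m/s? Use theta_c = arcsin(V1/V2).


V1/V2 = 2500/4923 = 0.50782
theta_c = arcsin(0.50782) = 30.5188 degrees

30.5188


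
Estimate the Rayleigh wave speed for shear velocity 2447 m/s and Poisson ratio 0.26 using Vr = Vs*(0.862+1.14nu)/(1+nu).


Numerator factor = 0.862 + 1.14*0.26 = 1.1584
Denominator = 1 + 0.26 = 1.26
Vr = 2447 * 1.1584 / 1.26 = 2249.69 m/s

2249.69


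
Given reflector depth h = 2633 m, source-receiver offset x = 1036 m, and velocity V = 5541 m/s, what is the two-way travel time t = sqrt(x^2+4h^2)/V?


x^2 + 4h^2 = 1036^2 + 4*2633^2 = 1073296 + 27730756 = 28804052
sqrt(28804052) = 5366.9407
t = 5366.9407 / 5541 = 0.9686 s

0.9686


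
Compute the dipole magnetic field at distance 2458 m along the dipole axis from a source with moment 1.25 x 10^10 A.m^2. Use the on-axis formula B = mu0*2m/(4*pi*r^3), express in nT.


m = 1.25 x 10^10 = 12500000000 A.m^2
2m = 25000000000 A.m^2
r^3 = 2458^3 = 14850655912
B = (4pi*10^-7) * 25000000000 / (4*pi * 14850655912) * 1e9
= 31415.926536 / 186618846056.52 * 1e9
= 168.3427 nT

168.3427


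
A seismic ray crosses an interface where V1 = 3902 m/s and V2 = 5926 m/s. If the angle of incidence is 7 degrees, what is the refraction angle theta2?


sin(theta1) = sin(7 deg) = 0.121869
sin(theta2) = V2/V1 * sin(theta1) = 5926/3902 * 0.121869 = 0.185084
theta2 = arcsin(0.185084) = 10.666 degrees

10.666


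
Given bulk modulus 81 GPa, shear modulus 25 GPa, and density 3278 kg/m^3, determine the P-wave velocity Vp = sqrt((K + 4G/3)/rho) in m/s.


First compute the effective modulus:
K + 4G/3 = 81e9 + 4*25e9/3 = 114333333333.33 Pa
Then divide by density:
114333333333.33 / 3278 = 34878991.2548 Pa/(kg/m^3)
Take the square root:
Vp = sqrt(34878991.2548) = 5905.84 m/s

5905.84


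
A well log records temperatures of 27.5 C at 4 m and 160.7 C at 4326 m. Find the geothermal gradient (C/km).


dT = 160.7 - 27.5 = 133.2 C
dz = 4326 - 4 = 4322 m
gradient = dT/dz * 1000 = 133.2/4322 * 1000 = 30.8191 C/km

30.8191


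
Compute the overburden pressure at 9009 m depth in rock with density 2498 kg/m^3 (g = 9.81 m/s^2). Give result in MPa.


P = rho * g * z / 1e6
= 2498 * 9.81 * 9009 / 1e6
= 220768968.42 / 1e6
= 220.769 MPa

220.769


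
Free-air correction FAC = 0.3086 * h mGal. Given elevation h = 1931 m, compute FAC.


FAC = 0.3086 * h
= 0.3086 * 1931
= 595.9066 mGal

595.9066


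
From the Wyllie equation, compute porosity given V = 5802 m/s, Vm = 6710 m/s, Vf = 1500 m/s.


1/V - 1/Vm = 1/5802 - 1/6710 = 2.332e-05
1/Vf - 1/Vm = 1/1500 - 1/6710 = 0.00051764
phi = 2.332e-05 / 0.00051764 = 0.0451

0.0451


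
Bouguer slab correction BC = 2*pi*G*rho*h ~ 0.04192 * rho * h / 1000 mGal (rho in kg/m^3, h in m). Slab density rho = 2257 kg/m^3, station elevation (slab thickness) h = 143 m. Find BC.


BC = 0.04192 * rho * h / 1000
= 0.04192 * 2257 * 143 / 1000
= 13.5297 mGal

13.5297


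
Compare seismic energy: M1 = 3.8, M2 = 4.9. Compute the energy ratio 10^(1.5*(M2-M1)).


M2 - M1 = 4.9 - 3.8 = 1.1
1.5 * 1.1 = 1.65
ratio = 10^1.65 = 44.67

44.67


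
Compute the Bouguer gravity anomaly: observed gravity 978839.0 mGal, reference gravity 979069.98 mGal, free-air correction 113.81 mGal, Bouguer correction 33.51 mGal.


BA = g_obs - g_ref + FAC - BC
= 978839.0 - 979069.98 + 113.81 - 33.51
= -150.68 mGal

-150.68


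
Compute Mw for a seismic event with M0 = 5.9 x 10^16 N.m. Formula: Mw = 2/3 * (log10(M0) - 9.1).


log10(M0) = log10(5.9 x 10^16) = 16.7709
Mw = 2/3 * (16.7709 - 9.1)
= 2/3 * 7.6709
= 5.11

5.11


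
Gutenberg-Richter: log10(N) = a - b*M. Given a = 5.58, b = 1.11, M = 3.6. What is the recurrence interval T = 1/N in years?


log10(N) = 5.58 - 1.11*3.6 = 1.584
N = 10^1.584 = 38.370725
T = 1/N = 1/38.370725 = 0.0261 years

0.0261


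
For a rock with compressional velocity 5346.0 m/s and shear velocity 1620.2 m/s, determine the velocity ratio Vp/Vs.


Vp/Vs = 5346.0 / 1620.2
= 3.2996

3.2996


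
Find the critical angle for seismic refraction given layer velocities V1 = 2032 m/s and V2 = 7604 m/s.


V1/V2 = 2032/7604 = 0.267228
theta_c = arcsin(0.267228) = 15.4994 degrees

15.4994


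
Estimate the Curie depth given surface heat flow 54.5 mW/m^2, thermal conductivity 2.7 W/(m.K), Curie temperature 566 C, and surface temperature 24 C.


T_Curie - T_surf = 566 - 24 = 542 C
Convert q to W/m^2: 54.5 mW/m^2 = 0.0545 W/m^2
d = 542 * 2.7 / 0.0545 = 26851.38 m

26851.38


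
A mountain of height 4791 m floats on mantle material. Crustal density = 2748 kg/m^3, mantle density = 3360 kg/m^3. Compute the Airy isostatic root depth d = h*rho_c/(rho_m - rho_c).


rho_m - rho_c = 3360 - 2748 = 612
d = 4791 * 2748 / 612
= 13165668 / 612
= 21512.53 m

21512.53


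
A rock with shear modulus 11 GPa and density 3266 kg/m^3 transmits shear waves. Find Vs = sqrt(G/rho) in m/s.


Convert G to Pa: G = 11e9 Pa
Compute G/rho = 11e9 / 3266 = 3368034.2927
Vs = sqrt(3368034.2927) = 1835.22 m/s

1835.22


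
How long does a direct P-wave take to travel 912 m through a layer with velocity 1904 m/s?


t = x / V
= 912 / 1904
= 0.479 s

0.479


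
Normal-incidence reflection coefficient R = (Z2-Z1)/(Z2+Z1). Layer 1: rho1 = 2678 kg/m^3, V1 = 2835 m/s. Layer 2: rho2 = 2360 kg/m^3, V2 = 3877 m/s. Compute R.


Z1 = 2678 * 2835 = 7592130
Z2 = 2360 * 3877 = 9149720
R = (9149720 - 7592130) / (9149720 + 7592130) = 1557590 / 16741850 = 0.093

0.093


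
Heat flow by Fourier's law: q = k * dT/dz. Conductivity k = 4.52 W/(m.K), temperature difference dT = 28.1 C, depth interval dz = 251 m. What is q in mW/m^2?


q = k * dT / dz * 1000
= 4.52 * 28.1 / 251 * 1000
= 0.506024 * 1000
= 506.0239 mW/m^2

506.0239


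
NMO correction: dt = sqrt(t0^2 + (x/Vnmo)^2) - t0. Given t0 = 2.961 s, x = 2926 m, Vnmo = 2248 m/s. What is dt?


x/Vnmo = 2926/2248 = 1.301601
(x/Vnmo)^2 = 1.694166
t0^2 = 8.767521
sqrt(8.767521 + 1.694166) = 3.234453
dt = 3.234453 - 2.961 = 0.273453

0.273453


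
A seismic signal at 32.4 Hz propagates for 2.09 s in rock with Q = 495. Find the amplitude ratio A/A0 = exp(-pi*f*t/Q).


pi*f*t/Q = pi*32.4*2.09/495 = 0.42977
A/A0 = exp(-0.42977) = 0.650659

0.650659


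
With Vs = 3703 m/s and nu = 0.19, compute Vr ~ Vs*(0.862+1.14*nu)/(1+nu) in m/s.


Numerator factor = 0.862 + 1.14*0.19 = 1.0786
Denominator = 1 + 0.19 = 1.19
Vr = 3703 * 1.0786 / 1.19 = 3356.35 m/s

3356.35


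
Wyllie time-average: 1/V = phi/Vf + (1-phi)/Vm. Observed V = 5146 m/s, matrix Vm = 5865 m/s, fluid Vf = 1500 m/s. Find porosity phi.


1/V - 1/Vm = 1/5146 - 1/5865 = 2.382e-05
1/Vf - 1/Vm = 1/1500 - 1/5865 = 0.00049616
phi = 2.382e-05 / 0.00049616 = 0.048

0.048


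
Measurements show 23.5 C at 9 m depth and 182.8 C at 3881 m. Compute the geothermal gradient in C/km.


dT = 182.8 - 23.5 = 159.3 C
dz = 3881 - 9 = 3872 m
gradient = dT/dz * 1000 = 159.3/3872 * 1000 = 41.1415 C/km

41.1415


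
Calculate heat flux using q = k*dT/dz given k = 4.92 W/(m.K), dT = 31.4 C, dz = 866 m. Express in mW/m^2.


q = k * dT / dz * 1000
= 4.92 * 31.4 / 866 * 1000
= 0.178393 * 1000
= 178.3926 mW/m^2

178.3926


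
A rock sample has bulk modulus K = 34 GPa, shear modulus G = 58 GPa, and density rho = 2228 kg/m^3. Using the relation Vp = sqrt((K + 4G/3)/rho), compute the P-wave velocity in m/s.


First compute the effective modulus:
K + 4G/3 = 34e9 + 4*58e9/3 = 111333333333.33 Pa
Then divide by density:
111333333333.33 / 2228 = 49970077.7977 Pa/(kg/m^3)
Take the square root:
Vp = sqrt(49970077.7977) = 7068.95 m/s

7068.95


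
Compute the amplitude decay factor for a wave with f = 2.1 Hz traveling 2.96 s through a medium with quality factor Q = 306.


pi*f*t/Q = pi*2.1*2.96/306 = 0.063817
A/A0 = exp(-0.063817) = 0.938176

0.938176


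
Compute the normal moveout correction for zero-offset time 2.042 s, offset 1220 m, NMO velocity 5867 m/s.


x/Vnmo = 1220/5867 = 0.207943
(x/Vnmo)^2 = 0.04324
t0^2 = 4.169764
sqrt(4.169764 + 0.04324) = 2.05256
dt = 2.05256 - 2.042 = 0.01056

0.01056


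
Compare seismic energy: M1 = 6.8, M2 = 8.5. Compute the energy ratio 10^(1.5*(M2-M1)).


M2 - M1 = 8.5 - 6.8 = 1.7
1.5 * 1.7 = 2.55
ratio = 10^2.55 = 354.81

354.81


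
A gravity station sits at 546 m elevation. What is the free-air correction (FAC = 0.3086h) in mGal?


FAC = 0.3086 * h
= 0.3086 * 546
= 168.4956 mGal

168.4956


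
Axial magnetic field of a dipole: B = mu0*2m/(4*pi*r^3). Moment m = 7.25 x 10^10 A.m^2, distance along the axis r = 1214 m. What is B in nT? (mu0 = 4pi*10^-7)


m = 7.25 x 10^10 = 72500000000 A.m^2
2m = 145000000000 A.m^2
r^3 = 1214^3 = 1789188344
B = (4pi*10^-7) * 145000000000 / (4*pi * 1789188344) * 1e9
= 182212.373908 / 22483603829.6 * 1e9
= 8104.2334 nT

8104.2334


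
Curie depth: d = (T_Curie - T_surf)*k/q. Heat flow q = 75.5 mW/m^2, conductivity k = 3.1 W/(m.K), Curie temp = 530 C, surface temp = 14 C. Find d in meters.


T_Curie - T_surf = 530 - 14 = 516 C
Convert q to W/m^2: 75.5 mW/m^2 = 0.0755 W/m^2
d = 516 * 3.1 / 0.0755 = 21186.75 m

21186.75


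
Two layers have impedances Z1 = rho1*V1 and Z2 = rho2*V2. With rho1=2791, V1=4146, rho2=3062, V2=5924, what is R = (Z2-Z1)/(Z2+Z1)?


Z1 = 2791 * 4146 = 11571486
Z2 = 3062 * 5924 = 18139288
R = (18139288 - 11571486) / (18139288 + 11571486) = 6567802 / 29710774 = 0.2211

0.2211


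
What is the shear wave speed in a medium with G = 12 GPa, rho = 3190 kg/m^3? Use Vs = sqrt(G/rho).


Convert G to Pa: G = 12e9 Pa
Compute G/rho = 12e9 / 3190 = 3761755.4859
Vs = sqrt(3761755.4859) = 1939.52 m/s

1939.52


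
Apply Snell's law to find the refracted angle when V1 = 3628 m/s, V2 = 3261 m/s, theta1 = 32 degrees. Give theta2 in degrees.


sin(theta1) = sin(32 deg) = 0.529919
sin(theta2) = V2/V1 * sin(theta1) = 3261/3628 * 0.529919 = 0.476314
theta2 = arcsin(0.476314) = 28.4449 degrees

28.4449


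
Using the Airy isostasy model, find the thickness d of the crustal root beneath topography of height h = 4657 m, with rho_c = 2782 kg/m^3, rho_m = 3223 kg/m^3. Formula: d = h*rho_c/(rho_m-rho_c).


rho_m - rho_c = 3223 - 2782 = 441
d = 4657 * 2782 / 441
= 12955774 / 441
= 29378.17 m

29378.17


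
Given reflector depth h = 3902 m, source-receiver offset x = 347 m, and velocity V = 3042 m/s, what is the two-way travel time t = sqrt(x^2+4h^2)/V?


x^2 + 4h^2 = 347^2 + 4*3902^2 = 120409 + 60902416 = 61022825
sqrt(61022825) = 7811.7108
t = 7811.7108 / 3042 = 2.568 s

2.568


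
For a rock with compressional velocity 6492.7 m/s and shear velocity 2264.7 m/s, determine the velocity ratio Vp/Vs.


Vp/Vs = 6492.7 / 2264.7
= 2.8669

2.8669


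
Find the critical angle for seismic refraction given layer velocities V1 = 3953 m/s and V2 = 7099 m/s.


V1/V2 = 3953/7099 = 0.556839
theta_c = arcsin(0.556839) = 33.8375 degrees

33.8375


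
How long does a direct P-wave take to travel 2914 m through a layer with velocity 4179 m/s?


t = x / V
= 2914 / 4179
= 0.6973 s

0.6973


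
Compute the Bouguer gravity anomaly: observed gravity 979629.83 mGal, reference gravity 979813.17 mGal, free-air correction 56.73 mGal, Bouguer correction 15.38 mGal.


BA = g_obs - g_ref + FAC - BC
= 979629.83 - 979813.17 + 56.73 - 15.38
= -141.99 mGal

-141.99


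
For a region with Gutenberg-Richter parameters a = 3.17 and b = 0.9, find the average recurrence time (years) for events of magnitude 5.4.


log10(N) = 3.17 - 0.9*5.4 = -1.69
N = 10^-1.69 = 0.020417
T = 1/N = 1/0.020417 = 48.9779 years

48.9779


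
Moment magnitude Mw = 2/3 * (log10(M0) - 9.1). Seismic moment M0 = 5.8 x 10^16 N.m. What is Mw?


log10(M0) = log10(5.8 x 10^16) = 16.7634
Mw = 2/3 * (16.7634 - 9.1)
= 2/3 * 7.6634
= 5.11

5.11


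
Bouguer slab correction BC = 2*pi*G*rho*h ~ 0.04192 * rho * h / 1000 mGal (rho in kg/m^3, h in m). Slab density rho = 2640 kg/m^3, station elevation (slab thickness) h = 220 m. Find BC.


BC = 0.04192 * rho * h / 1000
= 0.04192 * 2640 * 220 / 1000
= 24.3471 mGal

24.3471


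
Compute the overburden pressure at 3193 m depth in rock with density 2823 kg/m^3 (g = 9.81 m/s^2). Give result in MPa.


P = rho * g * z / 1e6
= 2823 * 9.81 * 3193 / 1e6
= 88425760.59 / 1e6
= 88.4258 MPa

88.4258


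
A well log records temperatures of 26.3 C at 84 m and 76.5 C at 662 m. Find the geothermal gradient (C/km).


dT = 76.5 - 26.3 = 50.2 C
dz = 662 - 84 = 578 m
gradient = dT/dz * 1000 = 50.2/578 * 1000 = 86.8512 C/km

86.8512


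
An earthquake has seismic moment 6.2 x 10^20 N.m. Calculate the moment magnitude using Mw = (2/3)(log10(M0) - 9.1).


log10(M0) = log10(6.2 x 10^20) = 20.7924
Mw = 2/3 * (20.7924 - 9.1)
= 2/3 * 11.6924
= 7.79

7.79


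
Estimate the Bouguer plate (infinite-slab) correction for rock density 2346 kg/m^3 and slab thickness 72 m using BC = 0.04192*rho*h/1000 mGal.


BC = 0.04192 * rho * h / 1000
= 0.04192 * 2346 * 72 / 1000
= 7.0808 mGal

7.0808


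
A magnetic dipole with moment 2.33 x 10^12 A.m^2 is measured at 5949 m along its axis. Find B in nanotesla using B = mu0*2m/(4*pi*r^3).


m = 2.33 x 10^12 = 2330000000000 A.m^2
2m = 4660000000000 A.m^2
r^3 = 5949^3 = 210538685349
B = (4pi*10^-7) * 4660000000000 / (4*pi * 210538685349) * 1e9
= 5855928.706291 / 2645707148755.49 * 1e9
= 2213.37 nT

2213.37


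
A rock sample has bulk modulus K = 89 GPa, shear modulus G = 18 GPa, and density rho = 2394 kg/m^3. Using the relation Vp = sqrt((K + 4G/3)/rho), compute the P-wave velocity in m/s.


First compute the effective modulus:
K + 4G/3 = 89e9 + 4*18e9/3 = 113000000000.0 Pa
Then divide by density:
113000000000.0 / 2394 = 47201336.675 Pa/(kg/m^3)
Take the square root:
Vp = sqrt(47201336.675) = 6870.32 m/s

6870.32


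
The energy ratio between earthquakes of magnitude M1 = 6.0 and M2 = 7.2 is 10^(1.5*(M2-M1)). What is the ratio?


M2 - M1 = 7.2 - 6.0 = 1.2
1.5 * 1.2 = 1.8
ratio = 10^1.8 = 63.1

63.1


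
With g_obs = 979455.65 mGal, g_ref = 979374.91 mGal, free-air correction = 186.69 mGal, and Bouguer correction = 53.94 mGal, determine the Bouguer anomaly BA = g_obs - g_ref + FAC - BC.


BA = g_obs - g_ref + FAC - BC
= 979455.65 - 979374.91 + 186.69 - 53.94
= 213.49 mGal

213.49


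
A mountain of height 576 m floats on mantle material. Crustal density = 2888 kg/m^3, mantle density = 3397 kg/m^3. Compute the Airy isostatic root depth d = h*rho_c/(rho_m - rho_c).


rho_m - rho_c = 3397 - 2888 = 509
d = 576 * 2888 / 509
= 1663488 / 509
= 3268.15 m

3268.15


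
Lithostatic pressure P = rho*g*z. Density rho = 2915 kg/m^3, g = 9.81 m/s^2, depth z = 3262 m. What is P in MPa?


P = rho * g * z / 1e6
= 2915 * 9.81 * 3262 / 1e6
= 93280641.3 / 1e6
= 93.2806 MPa

93.2806


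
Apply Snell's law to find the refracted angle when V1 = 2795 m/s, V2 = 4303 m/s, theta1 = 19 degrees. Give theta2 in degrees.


sin(theta1) = sin(19 deg) = 0.325568
sin(theta2) = V2/V1 * sin(theta1) = 4303/2795 * 0.325568 = 0.501224
theta2 = arcsin(0.501224) = 30.081 degrees

30.081


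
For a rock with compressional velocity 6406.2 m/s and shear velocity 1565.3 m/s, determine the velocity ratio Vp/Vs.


Vp/Vs = 6406.2 / 1565.3
= 4.0926

4.0926


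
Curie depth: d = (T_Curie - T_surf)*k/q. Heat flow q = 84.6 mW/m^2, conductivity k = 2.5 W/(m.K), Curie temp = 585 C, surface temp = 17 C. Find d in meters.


T_Curie - T_surf = 585 - 17 = 568 C
Convert q to W/m^2: 84.6 mW/m^2 = 0.0846 W/m^2
d = 568 * 2.5 / 0.0846 = 16784.87 m

16784.87


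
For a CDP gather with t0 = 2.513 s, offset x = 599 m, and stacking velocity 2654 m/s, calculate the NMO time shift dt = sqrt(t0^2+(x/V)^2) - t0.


x/Vnmo = 599/2654 = 0.225697
(x/Vnmo)^2 = 0.050939
t0^2 = 6.315169
sqrt(6.315169 + 0.050939) = 2.523115
dt = 2.523115 - 2.513 = 0.010115

0.010115


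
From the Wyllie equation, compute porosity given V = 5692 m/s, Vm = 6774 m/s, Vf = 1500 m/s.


1/V - 1/Vm = 1/5692 - 1/6774 = 2.806e-05
1/Vf - 1/Vm = 1/1500 - 1/6774 = 0.00051904
phi = 2.806e-05 / 0.00051904 = 0.0541

0.0541


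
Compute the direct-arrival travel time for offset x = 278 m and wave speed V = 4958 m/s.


t = x / V
= 278 / 4958
= 0.0561 s

0.0561


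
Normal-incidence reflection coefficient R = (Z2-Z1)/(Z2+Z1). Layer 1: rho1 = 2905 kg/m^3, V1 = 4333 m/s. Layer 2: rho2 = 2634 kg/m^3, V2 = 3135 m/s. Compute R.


Z1 = 2905 * 4333 = 12587365
Z2 = 2634 * 3135 = 8257590
R = (8257590 - 12587365) / (8257590 + 12587365) = -4329775 / 20844955 = -0.2077

-0.2077


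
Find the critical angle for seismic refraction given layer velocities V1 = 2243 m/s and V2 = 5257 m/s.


V1/V2 = 2243/5257 = 0.426669
theta_c = arcsin(0.426669) = 25.2564 degrees

25.2564


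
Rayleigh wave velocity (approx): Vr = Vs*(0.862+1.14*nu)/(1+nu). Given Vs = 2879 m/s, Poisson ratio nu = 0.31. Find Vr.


Numerator factor = 0.862 + 1.14*0.31 = 1.2154
Denominator = 1 + 0.31 = 1.31
Vr = 2879 * 1.2154 / 1.31 = 2671.1 m/s

2671.1


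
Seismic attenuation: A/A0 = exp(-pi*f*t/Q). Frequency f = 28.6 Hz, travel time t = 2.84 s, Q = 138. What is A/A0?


pi*f*t/Q = pi*28.6*2.84/138 = 1.849078
A/A0 = exp(-1.849078) = 0.157382

0.157382


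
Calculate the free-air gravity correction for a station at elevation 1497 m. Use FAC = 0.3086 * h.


FAC = 0.3086 * h
= 0.3086 * 1497
= 461.9742 mGal

461.9742


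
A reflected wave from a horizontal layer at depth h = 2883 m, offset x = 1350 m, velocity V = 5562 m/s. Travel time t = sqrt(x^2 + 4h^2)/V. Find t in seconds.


x^2 + 4h^2 = 1350^2 + 4*2883^2 = 1822500 + 33246756 = 35069256
sqrt(35069256) = 5921.9301
t = 5921.9301 / 5562 = 1.0647 s

1.0647


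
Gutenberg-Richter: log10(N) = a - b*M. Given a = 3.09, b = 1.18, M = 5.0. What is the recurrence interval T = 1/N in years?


log10(N) = 3.09 - 1.18*5.0 = -2.81
N = 10^-2.81 = 0.001549
T = 1/N = 1/0.001549 = 645.6542 years

645.6542


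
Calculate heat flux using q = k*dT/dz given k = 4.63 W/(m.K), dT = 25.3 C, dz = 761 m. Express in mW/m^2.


q = k * dT / dz * 1000
= 4.63 * 25.3 / 761 * 1000
= 0.153928 * 1000
= 153.9277 mW/m^2

153.9277


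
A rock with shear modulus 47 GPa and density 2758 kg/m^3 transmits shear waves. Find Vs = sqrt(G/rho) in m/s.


Convert G to Pa: G = 47e9 Pa
Compute G/rho = 47e9 / 2758 = 17041334.3002
Vs = sqrt(17041334.3002) = 4128.12 m/s

4128.12


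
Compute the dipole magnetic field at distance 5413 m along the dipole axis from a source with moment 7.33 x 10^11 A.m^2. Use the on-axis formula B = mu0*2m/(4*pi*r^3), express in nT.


m = 7.33 x 10^11 = 733000000000 A.m^2
2m = 1466000000000 A.m^2
r^3 = 5413^3 = 158603979997
B = (4pi*10^-7) * 1466000000000 / (4*pi * 158603979997) * 1e9
= 1842229.932065 / 1993076393554.71 * 1e9
= 924.3148 nT

924.3148


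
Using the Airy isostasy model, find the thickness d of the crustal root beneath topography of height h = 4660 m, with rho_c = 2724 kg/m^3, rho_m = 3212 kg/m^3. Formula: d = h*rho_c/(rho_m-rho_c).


rho_m - rho_c = 3212 - 2724 = 488
d = 4660 * 2724 / 488
= 12693840 / 488
= 26011.97 m

26011.97


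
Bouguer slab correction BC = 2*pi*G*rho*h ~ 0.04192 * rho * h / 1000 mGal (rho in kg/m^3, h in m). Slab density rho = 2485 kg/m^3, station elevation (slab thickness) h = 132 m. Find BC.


BC = 0.04192 * rho * h / 1000
= 0.04192 * 2485 * 132 / 1000
= 13.7506 mGal

13.7506


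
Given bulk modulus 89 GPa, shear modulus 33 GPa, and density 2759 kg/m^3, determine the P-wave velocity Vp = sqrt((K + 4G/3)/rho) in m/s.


First compute the effective modulus:
K + 4G/3 = 89e9 + 4*33e9/3 = 133000000000.0 Pa
Then divide by density:
133000000000.0 / 2759 = 48205871.6926 Pa/(kg/m^3)
Take the square root:
Vp = sqrt(48205871.6926) = 6943.04 m/s

6943.04


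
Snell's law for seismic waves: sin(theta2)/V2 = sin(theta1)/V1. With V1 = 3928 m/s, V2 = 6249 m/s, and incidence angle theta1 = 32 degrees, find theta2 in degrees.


sin(theta1) = sin(32 deg) = 0.529919
sin(theta2) = V2/V1 * sin(theta1) = 6249/3928 * 0.529919 = 0.843041
theta2 = arcsin(0.843041) = 57.4627 degrees

57.4627


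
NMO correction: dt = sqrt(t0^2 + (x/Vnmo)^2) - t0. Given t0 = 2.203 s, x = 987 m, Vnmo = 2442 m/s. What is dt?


x/Vnmo = 987/2442 = 0.404177
(x/Vnmo)^2 = 0.163359
t0^2 = 4.853209
sqrt(4.853209 + 0.163359) = 2.23977
dt = 2.23977 - 2.203 = 0.03677

0.03677


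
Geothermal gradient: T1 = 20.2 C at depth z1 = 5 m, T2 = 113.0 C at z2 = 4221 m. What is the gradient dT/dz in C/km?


dT = 113.0 - 20.2 = 92.8 C
dz = 4221 - 5 = 4216 m
gradient = dT/dz * 1000 = 92.8/4216 * 1000 = 22.0114 C/km

22.0114


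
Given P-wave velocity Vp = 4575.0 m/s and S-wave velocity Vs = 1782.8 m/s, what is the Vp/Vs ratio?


Vp/Vs = 4575.0 / 1782.8
= 2.5662

2.5662


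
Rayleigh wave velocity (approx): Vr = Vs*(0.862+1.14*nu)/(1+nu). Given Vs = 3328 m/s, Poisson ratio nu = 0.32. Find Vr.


Numerator factor = 0.862 + 1.14*0.32 = 1.2268
Denominator = 1 + 0.32 = 1.32
Vr = 3328 * 1.2268 / 1.32 = 3093.02 m/s

3093.02


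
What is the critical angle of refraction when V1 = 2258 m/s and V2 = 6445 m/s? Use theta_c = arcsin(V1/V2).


V1/V2 = 2258/6445 = 0.350349
theta_c = arcsin(0.350349) = 20.5087 degrees

20.5087


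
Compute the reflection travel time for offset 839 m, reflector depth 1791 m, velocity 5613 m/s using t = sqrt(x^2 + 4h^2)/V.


x^2 + 4h^2 = 839^2 + 4*1791^2 = 703921 + 12830724 = 13534645
sqrt(13534645) = 3678.9462
t = 3678.9462 / 5613 = 0.6554 s

0.6554


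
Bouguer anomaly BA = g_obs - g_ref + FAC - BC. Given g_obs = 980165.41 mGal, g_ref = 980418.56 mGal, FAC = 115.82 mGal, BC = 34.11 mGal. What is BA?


BA = g_obs - g_ref + FAC - BC
= 980165.41 - 980418.56 + 115.82 - 34.11
= -171.44 mGal

-171.44


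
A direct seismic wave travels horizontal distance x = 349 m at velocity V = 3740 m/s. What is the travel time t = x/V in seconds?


t = x / V
= 349 / 3740
= 0.0933 s

0.0933


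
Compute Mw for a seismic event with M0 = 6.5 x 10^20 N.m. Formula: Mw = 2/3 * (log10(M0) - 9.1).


log10(M0) = log10(6.5 x 10^20) = 20.8129
Mw = 2/3 * (20.8129 - 9.1)
= 2/3 * 11.7129
= 7.81

7.81


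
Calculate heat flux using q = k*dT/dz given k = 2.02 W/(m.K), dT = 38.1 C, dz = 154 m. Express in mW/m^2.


q = k * dT / dz * 1000
= 2.02 * 38.1 / 154 * 1000
= 0.499753 * 1000
= 499.7532 mW/m^2

499.7532


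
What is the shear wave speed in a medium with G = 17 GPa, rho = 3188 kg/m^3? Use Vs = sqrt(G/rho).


Convert G to Pa: G = 17e9 Pa
Compute G/rho = 17e9 / 3188 = 5332496.8632
Vs = sqrt(5332496.8632) = 2309.22 m/s

2309.22


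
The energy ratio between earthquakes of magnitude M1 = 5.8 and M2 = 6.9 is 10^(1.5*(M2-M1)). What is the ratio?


M2 - M1 = 6.9 - 5.8 = 1.1
1.5 * 1.1 = 1.65
ratio = 10^1.65 = 44.67

44.67


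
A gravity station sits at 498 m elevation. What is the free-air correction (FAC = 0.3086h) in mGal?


FAC = 0.3086 * h
= 0.3086 * 498
= 153.6828 mGal

153.6828


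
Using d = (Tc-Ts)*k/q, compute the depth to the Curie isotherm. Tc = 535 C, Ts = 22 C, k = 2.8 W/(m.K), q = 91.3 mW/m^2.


T_Curie - T_surf = 535 - 22 = 513 C
Convert q to W/m^2: 91.3 mW/m^2 = 0.0913 W/m^2
d = 513 * 2.8 / 0.0913 = 15732.75 m

15732.75


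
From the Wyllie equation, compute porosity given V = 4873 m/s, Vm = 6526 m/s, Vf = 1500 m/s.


1/V - 1/Vm = 1/4873 - 1/6526 = 5.198e-05
1/Vf - 1/Vm = 1/1500 - 1/6526 = 0.00051343
phi = 5.198e-05 / 0.00051343 = 0.1012

0.1012


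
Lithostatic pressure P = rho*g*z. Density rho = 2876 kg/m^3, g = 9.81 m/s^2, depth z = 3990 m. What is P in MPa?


P = rho * g * z / 1e6
= 2876 * 9.81 * 3990 / 1e6
= 112572104.4 / 1e6
= 112.5721 MPa

112.5721


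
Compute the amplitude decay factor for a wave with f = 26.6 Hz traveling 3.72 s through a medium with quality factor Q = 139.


pi*f*t/Q = pi*26.6*3.72/139 = 2.236452
A/A0 = exp(-2.236452) = 0.106837

0.106837


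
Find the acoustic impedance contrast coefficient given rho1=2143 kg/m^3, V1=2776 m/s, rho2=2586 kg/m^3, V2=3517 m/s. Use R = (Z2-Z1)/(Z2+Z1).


Z1 = 2143 * 2776 = 5948968
Z2 = 2586 * 3517 = 9094962
R = (9094962 - 5948968) / (9094962 + 5948968) = 3145994 / 15043930 = 0.2091

0.2091


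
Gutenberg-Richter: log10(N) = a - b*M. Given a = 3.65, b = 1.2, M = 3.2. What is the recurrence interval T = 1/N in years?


log10(N) = 3.65 - 1.2*3.2 = -0.19
N = 10^-0.19 = 0.645654
T = 1/N = 1/0.645654 = 1.5488 years

1.5488


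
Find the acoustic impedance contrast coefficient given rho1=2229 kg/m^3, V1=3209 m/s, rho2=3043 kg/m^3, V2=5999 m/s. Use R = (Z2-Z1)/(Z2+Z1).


Z1 = 2229 * 3209 = 7152861
Z2 = 3043 * 5999 = 18254957
R = (18254957 - 7152861) / (18254957 + 7152861) = 11102096 / 25407818 = 0.437

0.437


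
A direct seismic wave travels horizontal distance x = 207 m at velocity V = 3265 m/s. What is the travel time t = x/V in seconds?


t = x / V
= 207 / 3265
= 0.0634 s

0.0634


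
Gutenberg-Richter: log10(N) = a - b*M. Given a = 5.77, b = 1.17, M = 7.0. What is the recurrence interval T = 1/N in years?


log10(N) = 5.77 - 1.17*7.0 = -2.42
N = 10^-2.42 = 0.003802
T = 1/N = 1/0.003802 = 263.0268 years

263.0268


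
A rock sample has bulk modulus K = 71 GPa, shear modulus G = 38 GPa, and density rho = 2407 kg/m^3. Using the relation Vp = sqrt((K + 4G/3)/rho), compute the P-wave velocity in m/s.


First compute the effective modulus:
K + 4G/3 = 71e9 + 4*38e9/3 = 121666666666.67 Pa
Then divide by density:
121666666666.67 / 2407 = 50547015.6488 Pa/(kg/m^3)
Take the square root:
Vp = sqrt(50547015.6488) = 7109.64 m/s

7109.64


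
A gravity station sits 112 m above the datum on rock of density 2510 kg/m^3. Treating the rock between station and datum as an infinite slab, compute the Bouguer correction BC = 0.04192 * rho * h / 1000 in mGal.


BC = 0.04192 * rho * h / 1000
= 0.04192 * 2510 * 112 / 1000
= 11.7846 mGal

11.7846


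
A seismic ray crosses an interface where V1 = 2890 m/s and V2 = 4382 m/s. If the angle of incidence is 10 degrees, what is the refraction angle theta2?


sin(theta1) = sin(10 deg) = 0.173648
sin(theta2) = V2/V1 * sin(theta1) = 4382/2890 * 0.173648 = 0.263296
theta2 = arcsin(0.263296) = 15.2657 degrees

15.2657


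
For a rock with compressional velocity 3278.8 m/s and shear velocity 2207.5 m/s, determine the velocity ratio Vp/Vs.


Vp/Vs = 3278.8 / 2207.5
= 1.4853

1.4853


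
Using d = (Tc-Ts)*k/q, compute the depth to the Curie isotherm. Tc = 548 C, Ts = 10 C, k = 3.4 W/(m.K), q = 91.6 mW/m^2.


T_Curie - T_surf = 548 - 10 = 538 C
Convert q to W/m^2: 91.6 mW/m^2 = 0.0916 W/m^2
d = 538 * 3.4 / 0.0916 = 19969.43 m

19969.43


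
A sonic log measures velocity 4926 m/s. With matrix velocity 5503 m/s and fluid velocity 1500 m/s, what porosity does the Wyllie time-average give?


1/V - 1/Vm = 1/4926 - 1/5503 = 2.129e-05
1/Vf - 1/Vm = 1/1500 - 1/5503 = 0.00048495
phi = 2.129e-05 / 0.00048495 = 0.0439

0.0439


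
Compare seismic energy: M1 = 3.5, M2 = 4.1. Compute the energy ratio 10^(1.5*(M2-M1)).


M2 - M1 = 4.1 - 3.5 = 0.6
1.5 * 0.6 = 0.9
ratio = 10^0.9 = 7.94

7.94


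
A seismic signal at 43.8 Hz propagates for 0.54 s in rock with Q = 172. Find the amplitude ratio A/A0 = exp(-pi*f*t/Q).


pi*f*t/Q = pi*43.8*0.54/172 = 0.432006
A/A0 = exp(-0.432006) = 0.649206

0.649206


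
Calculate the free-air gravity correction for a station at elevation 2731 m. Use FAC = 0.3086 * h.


FAC = 0.3086 * h
= 0.3086 * 2731
= 842.7866 mGal

842.7866


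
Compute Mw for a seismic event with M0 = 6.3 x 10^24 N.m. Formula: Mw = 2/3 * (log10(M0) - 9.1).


log10(M0) = log10(6.3 x 10^24) = 24.7993
Mw = 2/3 * (24.7993 - 9.1)
= 2/3 * 15.6993
= 10.47

10.47


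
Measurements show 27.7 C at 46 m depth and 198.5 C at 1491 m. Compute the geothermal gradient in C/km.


dT = 198.5 - 27.7 = 170.8 C
dz = 1491 - 46 = 1445 m
gradient = dT/dz * 1000 = 170.8/1445 * 1000 = 118.2007 C/km

118.2007


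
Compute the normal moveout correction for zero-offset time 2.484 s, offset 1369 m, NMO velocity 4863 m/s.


x/Vnmo = 1369/4863 = 0.281513
(x/Vnmo)^2 = 0.07925
t0^2 = 6.170256
sqrt(6.170256 + 0.07925) = 2.499901
dt = 2.499901 - 2.484 = 0.015901

0.015901


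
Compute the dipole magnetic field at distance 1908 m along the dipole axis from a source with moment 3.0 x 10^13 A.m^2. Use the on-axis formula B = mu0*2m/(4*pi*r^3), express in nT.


m = 3.0 x 10^13 = 30000000000000 A.m^2
2m = 60000000000000 A.m^2
r^3 = 1908^3 = 6946005312
B = (4pi*10^-7) * 60000000000000 / (4*pi * 6946005312) * 1e9
= 75398223.686155 / 87286077039.9 * 1e9
= 863805.8467 nT

863805.8467


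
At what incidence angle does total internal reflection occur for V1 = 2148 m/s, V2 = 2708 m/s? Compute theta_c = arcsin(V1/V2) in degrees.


V1/V2 = 2148/2708 = 0.793205
theta_c = arcsin(0.793205) = 52.4861 degrees

52.4861


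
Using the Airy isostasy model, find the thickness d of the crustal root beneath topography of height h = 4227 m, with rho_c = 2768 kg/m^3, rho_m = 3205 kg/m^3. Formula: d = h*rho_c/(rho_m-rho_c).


rho_m - rho_c = 3205 - 2768 = 437
d = 4227 * 2768 / 437
= 11700336 / 437
= 26774.22 m

26774.22


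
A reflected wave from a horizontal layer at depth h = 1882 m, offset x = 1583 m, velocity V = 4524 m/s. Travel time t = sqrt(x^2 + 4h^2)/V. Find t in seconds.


x^2 + 4h^2 = 1583^2 + 4*1882^2 = 2505889 + 14167696 = 16673585
sqrt(16673585) = 4083.3301
t = 4083.3301 / 4524 = 0.9026 s

0.9026


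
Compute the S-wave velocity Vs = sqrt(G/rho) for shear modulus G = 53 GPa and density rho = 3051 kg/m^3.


Convert G to Pa: G = 53e9 Pa
Compute G/rho = 53e9 / 3051 = 17371353.6545
Vs = sqrt(17371353.6545) = 4167.9 m/s

4167.9


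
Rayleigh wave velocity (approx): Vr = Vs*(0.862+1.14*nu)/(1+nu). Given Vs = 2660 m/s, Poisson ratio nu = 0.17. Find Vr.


Numerator factor = 0.862 + 1.14*0.17 = 1.0558
Denominator = 1 + 0.17 = 1.17
Vr = 2660 * 1.0558 / 1.17 = 2400.37 m/s

2400.37


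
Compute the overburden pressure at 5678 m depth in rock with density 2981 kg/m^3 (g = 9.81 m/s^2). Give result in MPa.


P = rho * g * z / 1e6
= 2981 * 9.81 * 5678 / 1e6
= 166045217.58 / 1e6
= 166.0452 MPa

166.0452


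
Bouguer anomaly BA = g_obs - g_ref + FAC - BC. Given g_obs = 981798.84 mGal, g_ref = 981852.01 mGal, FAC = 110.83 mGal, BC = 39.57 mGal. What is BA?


BA = g_obs - g_ref + FAC - BC
= 981798.84 - 981852.01 + 110.83 - 39.57
= 18.09 mGal

18.09


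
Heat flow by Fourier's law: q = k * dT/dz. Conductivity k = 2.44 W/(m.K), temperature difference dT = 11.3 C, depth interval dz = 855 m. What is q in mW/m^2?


q = k * dT / dz * 1000
= 2.44 * 11.3 / 855 * 1000
= 0.032248 * 1000
= 32.248 mW/m^2

32.248


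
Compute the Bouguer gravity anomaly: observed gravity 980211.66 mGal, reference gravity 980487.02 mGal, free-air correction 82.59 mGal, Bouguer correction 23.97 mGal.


BA = g_obs - g_ref + FAC - BC
= 980211.66 - 980487.02 + 82.59 - 23.97
= -216.74 mGal

-216.74


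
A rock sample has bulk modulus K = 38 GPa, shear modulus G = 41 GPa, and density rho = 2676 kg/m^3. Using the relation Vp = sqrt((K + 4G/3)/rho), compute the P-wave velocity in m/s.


First compute the effective modulus:
K + 4G/3 = 38e9 + 4*41e9/3 = 92666666666.67 Pa
Then divide by density:
92666666666.67 / 2676 = 34628799.2028 Pa/(kg/m^3)
Take the square root:
Vp = sqrt(34628799.2028) = 5884.62 m/s

5884.62


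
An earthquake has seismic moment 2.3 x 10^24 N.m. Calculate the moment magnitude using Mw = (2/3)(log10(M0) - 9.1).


log10(M0) = log10(2.3 x 10^24) = 24.3617
Mw = 2/3 * (24.3617 - 9.1)
= 2/3 * 15.2617
= 10.17

10.17


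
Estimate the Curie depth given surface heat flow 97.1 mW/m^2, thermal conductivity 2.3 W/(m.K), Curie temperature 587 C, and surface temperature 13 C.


T_Curie - T_surf = 587 - 13 = 574 C
Convert q to W/m^2: 97.1 mW/m^2 = 0.0971 W/m^2
d = 574 * 2.3 / 0.0971 = 13596.29 m

13596.29


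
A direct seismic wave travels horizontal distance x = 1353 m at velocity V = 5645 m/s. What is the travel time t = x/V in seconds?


t = x / V
= 1353 / 5645
= 0.2397 s

0.2397


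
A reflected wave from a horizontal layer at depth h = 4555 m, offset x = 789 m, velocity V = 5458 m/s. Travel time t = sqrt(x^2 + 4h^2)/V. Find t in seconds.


x^2 + 4h^2 = 789^2 + 4*4555^2 = 622521 + 82992100 = 83614621
sqrt(83614621) = 9144.1031
t = 9144.1031 / 5458 = 1.6754 s

1.6754


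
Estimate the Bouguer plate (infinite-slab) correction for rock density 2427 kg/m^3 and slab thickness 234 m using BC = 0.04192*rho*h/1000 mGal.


BC = 0.04192 * rho * h / 1000
= 0.04192 * 2427 * 234 / 1000
= 23.8071 mGal

23.8071


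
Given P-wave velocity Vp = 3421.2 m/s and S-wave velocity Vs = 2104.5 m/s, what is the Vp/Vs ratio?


Vp/Vs = 3421.2 / 2104.5
= 1.6257

1.6257


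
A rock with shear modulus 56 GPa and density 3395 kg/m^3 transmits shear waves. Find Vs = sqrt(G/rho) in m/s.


Convert G to Pa: G = 56e9 Pa
Compute G/rho = 56e9 / 3395 = 16494845.3608
Vs = sqrt(16494845.3608) = 4061.38 m/s

4061.38


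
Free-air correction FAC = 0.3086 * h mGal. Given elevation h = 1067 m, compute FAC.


FAC = 0.3086 * h
= 0.3086 * 1067
= 329.2762 mGal

329.2762


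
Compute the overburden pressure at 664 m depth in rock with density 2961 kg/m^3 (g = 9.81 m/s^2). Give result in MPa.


P = rho * g * z / 1e6
= 2961 * 9.81 * 664 / 1e6
= 19287480.24 / 1e6
= 19.2875 MPa

19.2875


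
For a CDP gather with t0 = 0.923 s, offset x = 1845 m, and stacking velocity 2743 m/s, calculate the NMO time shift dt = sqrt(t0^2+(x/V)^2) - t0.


x/Vnmo = 1845/2743 = 0.672621
(x/Vnmo)^2 = 0.452419
t0^2 = 0.851929
sqrt(0.851929 + 0.452419) = 1.142081
dt = 1.142081 - 0.923 = 0.219081

0.219081


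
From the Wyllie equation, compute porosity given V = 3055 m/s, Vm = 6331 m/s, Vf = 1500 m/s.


1/V - 1/Vm = 1/3055 - 1/6331 = 0.00016938
1/Vf - 1/Vm = 1/1500 - 1/6331 = 0.00050871
phi = 0.00016938 / 0.00050871 = 0.333

0.333


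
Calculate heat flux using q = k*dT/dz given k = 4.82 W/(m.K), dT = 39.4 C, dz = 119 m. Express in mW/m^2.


q = k * dT / dz * 1000
= 4.82 * 39.4 / 119 * 1000
= 1.595866 * 1000
= 1595.8655 mW/m^2

1595.8655
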